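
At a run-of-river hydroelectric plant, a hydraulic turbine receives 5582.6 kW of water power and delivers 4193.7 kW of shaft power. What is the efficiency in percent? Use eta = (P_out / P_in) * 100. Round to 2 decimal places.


Turbine efficiency = (output power / input power) * 100
eta = (4193.7 / 5582.6) * 100
eta = 75.12%

75.12


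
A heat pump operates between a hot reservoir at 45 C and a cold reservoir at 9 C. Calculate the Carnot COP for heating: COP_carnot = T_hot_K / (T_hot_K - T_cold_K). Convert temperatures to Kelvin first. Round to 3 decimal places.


Convert to Kelvin:
  T_hot = 45 + 273.15 = 318.15 K
  T_cold = 9 + 273.15 = 282.15 K
Apply Carnot COP formula:
  COP = T_hot_K / (T_hot_K - T_cold_K) = 318.15 / 36.0
  COP = 8.838

8.838


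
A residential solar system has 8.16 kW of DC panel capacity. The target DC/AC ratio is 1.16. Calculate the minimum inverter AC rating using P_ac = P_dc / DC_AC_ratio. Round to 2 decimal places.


The inverter AC capacity is determined by the DC/AC ratio.
Given: P_dc = 8.16 kW, DC/AC ratio = 1.16
P_ac = P_dc / ratio = 8.16 / 1.16
P_ac = 7.03 kW

7.03


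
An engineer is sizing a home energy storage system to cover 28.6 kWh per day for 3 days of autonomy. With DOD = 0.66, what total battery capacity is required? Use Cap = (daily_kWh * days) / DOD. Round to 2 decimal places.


Total energy needed = daily * days = 28.6 * 3 = 85.8 kWh
Account for depth of discharge:
  Cap = total_energy / DOD = 85.8 / 0.66
  Cap = 130.00 kWh

130.00


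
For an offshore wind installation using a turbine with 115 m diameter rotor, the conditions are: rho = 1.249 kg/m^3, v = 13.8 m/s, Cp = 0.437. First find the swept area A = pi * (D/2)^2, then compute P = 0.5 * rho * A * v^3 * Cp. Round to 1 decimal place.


Step 1 -- Compute swept area:
  A = pi * (D/2)^2 = pi * (115/2)^2 = 10386.89 m^2
Step 2 -- Apply wind power equation:
  P = 0.5 * rho * A * v^3 * Cp
  v^3 = 13.8^3 = 2628.072
  P = 0.5 * 1.249 * 10386.89 * 2628.072 * 0.437
  P = 7449664.3 W

7449664.3


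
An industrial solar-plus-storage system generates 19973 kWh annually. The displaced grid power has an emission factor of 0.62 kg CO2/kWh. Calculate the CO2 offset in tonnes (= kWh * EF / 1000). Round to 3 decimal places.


CO2 offset in kg = generation * emission_factor
CO2 offset = 19973 * 0.62 = 12383.26 kg
Convert to tonnes:
  CO2 offset = 12383.26 / 1000 = 12.383 tonnes

12.383


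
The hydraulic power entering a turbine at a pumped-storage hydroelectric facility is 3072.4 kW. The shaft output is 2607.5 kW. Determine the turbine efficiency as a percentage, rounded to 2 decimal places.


Turbine efficiency = (output power / input power) * 100
eta = (2607.5 / 3072.4) * 100
eta = 84.87%

84.87


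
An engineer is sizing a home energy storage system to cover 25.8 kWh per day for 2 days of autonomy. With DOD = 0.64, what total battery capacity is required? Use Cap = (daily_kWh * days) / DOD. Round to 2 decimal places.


Total energy needed = daily * days = 25.8 * 2 = 51.6 kWh
Account for depth of discharge:
  Cap = total_energy / DOD = 51.6 / 0.64
  Cap = 80.63 kWh

80.63


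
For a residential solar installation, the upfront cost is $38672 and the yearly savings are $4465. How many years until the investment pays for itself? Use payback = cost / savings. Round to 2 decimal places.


Simple payback period = initial cost / annual savings
Payback = 38672 / 4465
Payback = 8.66 years

8.66


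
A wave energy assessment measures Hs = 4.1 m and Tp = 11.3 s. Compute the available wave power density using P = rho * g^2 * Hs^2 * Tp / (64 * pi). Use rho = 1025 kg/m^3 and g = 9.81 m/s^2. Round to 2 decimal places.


Apply wave power formula:
  g^2 = 9.81^2 = 96.2361
  Hs^2 = 4.1^2 = 16.81
  Numerator = rho * g^2 * Hs^2 * Tp = 1025 * 96.2361 * 16.81 * 11.3 = 18737344.3
  Denominator = 64 * pi = 201.0619
  P = 18737344.3 / 201.0619 = 93191.91 W/m

93191.91


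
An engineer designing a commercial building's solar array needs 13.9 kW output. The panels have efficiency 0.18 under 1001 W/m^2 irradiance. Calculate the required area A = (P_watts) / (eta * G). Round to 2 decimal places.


Convert target power to watts: P = 13.9 * 1000 = 13900.0 W
Compute denominator: eta * G = 0.18 * 1001 = 180.18
Required area A = P / (eta * G) = 13900.0 / 180.18
A = 77.15 m^2

77.15


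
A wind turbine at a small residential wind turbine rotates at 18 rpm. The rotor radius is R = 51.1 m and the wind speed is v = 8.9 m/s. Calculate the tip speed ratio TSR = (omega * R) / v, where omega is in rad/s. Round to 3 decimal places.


Convert rotational speed to rad/s:
  omega = 18 * 2 * pi / 60 = 1.885 rad/s
Compute tip speed:
  v_tip = omega * R = 1.885 * 51.1 = 96.321 m/s
Tip speed ratio:
  TSR = v_tip / v_wind = 96.321 / 8.9 = 10.823

10.823


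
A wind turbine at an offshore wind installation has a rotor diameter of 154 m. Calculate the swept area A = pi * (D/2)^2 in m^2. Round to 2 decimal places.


Compute the rotor radius:
  r = D / 2 = 154 / 2 = 77.0 m
Calculate swept area:
  A = pi * r^2 = pi * 77.0^2
  A = 18626.50 m^2

18626.50


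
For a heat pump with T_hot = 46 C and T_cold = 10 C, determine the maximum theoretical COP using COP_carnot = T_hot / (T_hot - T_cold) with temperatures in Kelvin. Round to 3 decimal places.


Convert to Kelvin:
  T_hot = 46 + 273.15 = 319.15 K
  T_cold = 10 + 273.15 = 283.15 K
Apply Carnot COP formula:
  COP = T_hot_K / (T_hot_K - T_cold_K) = 319.15 / 36.0
  COP = 8.865

8.865


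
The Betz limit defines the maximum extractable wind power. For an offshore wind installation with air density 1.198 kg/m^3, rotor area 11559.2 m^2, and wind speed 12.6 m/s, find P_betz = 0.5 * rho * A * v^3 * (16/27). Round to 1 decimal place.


The Betz coefficient Cp_max = 16/27 = 0.5926
v^3 = 12.6^3 = 2000.376
P_betz = 0.5 * rho * A * v^3 * Cp_max
P_betz = 0.5 * 1.198 * 11559.2 * 2000.376 * 0.5926
P_betz = 8207718.5 W

8207718.5


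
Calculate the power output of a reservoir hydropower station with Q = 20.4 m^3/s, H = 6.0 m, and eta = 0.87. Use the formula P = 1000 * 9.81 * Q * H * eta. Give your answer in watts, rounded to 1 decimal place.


Apply the hydropower formula P = rho * g * Q * H * eta
rho * g = 1000 * 9.81 = 9810.0
P = 9810.0 * 20.4 * 6.0 * 0.87
P = 1044647.3 W

1044647.3


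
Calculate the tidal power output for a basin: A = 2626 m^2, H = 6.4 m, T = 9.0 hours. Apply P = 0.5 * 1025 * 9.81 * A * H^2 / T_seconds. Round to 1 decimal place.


Convert period to seconds: T = 9.0 * 3600 = 32400.0 s
H^2 = 6.4^2 = 40.96
P = 0.5 * rho * g * A * H^2 / T
P = 0.5 * 1025 * 9.81 * 2626 * 40.96 / 32400.0
P = 16690.6 W

16690.6


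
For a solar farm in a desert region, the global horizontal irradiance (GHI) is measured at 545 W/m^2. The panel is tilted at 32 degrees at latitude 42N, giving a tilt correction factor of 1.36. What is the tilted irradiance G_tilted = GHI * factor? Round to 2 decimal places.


Identify the given values:
  GHI = 545 W/m^2, tilt correction factor = 1.36
Apply the formula G_tilted = GHI * factor:
  G_tilted = 545 * 1.36
  G_tilted = 741.20 W/m^2

741.20


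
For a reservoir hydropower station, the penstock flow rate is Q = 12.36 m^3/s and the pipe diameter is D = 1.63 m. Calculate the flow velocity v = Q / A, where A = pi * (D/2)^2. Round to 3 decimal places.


Compute pipe cross-sectional area:
  A = pi * (D/2)^2 = pi * (1.63/2)^2 = 2.0867 m^2
Calculate velocity:
  v = Q / A = 12.36 / 2.0867
  v = 5.923 m/s

5.923


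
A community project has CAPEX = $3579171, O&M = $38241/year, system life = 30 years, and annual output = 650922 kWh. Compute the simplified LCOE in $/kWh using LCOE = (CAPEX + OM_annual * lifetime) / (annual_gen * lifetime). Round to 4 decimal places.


Total cost = CAPEX + OM * lifetime = 3579171 + 38241 * 30 = 3579171 + 1147230 = 4726401
Total generation = annual * lifetime = 650922 * 30 = 19527660 kWh
LCOE = 4726401 / 19527660
LCOE = 0.2420 $/kWh

0.2420


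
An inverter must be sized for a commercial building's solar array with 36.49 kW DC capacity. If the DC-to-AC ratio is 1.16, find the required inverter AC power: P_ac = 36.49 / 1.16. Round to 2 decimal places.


The inverter AC capacity is determined by the DC/AC ratio.
Given: P_dc = 36.49 kW, DC/AC ratio = 1.16
P_ac = P_dc / ratio = 36.49 / 1.16
P_ac = 31.46 kW

31.46


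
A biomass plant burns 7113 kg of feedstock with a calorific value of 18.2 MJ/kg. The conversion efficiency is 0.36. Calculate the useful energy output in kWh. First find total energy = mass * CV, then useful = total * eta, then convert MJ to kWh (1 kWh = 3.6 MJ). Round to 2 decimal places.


Total energy = mass * CV = 7113 * 18.2 = 129456.6 MJ
Useful energy = total * eta = 129456.6 * 0.36 = 46604.38 MJ
Convert to kWh: 46604.38 / 3.6
Useful energy = 12945.66 kWh

12945.66


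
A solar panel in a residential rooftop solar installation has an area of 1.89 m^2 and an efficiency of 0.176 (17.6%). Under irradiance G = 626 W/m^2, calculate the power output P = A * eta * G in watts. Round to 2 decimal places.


Use the solar power formula P = A * eta * G.
Given: A = 1.89 m^2, eta = 0.176, G = 626 W/m^2
P = 1.89 * 0.176 * 626
P = 208.23 W

208.23


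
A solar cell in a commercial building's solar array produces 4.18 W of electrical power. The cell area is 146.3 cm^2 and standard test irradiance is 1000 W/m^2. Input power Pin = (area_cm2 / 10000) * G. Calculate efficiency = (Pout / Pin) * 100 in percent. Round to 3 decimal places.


First compute the input power:
  Pin = area_cm2 / 10000 * G = 146.3 / 10000 * 1000 = 14.63 W
Then compute efficiency:
  Efficiency = (Pout / Pin) * 100 = (4.18 / 14.63) * 100
  Efficiency = 28.571%

28.571


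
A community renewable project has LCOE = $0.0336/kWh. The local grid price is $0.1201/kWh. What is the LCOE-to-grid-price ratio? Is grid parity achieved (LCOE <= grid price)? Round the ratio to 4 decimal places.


Compare LCOE to grid price:
  LCOE = $0.0336/kWh, Grid price = $0.1201/kWh
  Ratio = LCOE / grid_price = 0.0336 / 0.1201 = 0.2798
  Grid parity achieved (ratio <= 1)? yes

0.2798


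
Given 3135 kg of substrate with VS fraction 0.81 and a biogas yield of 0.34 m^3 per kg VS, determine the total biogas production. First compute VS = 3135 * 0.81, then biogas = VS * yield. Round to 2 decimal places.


Compute volatile solids:
  VS = mass * VS_fraction = 3135 * 0.81 = 2539.35 kg
Calculate biogas volume:
  Biogas = VS * specific_yield = 2539.35 * 0.34
  Biogas = 863.38 m^3

863.38


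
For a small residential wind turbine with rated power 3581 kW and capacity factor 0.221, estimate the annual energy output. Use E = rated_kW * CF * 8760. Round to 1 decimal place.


Annual energy = rated_kW * capacity_factor * hours_per_year
Given: P_rated = 3581 kW, CF = 0.221, hours = 8760
E = 3581 * 0.221 * 8760
E = 6932672.8 kWh

6932672.8


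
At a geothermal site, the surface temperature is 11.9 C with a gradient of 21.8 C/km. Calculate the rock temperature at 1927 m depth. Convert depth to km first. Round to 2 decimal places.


Convert depth to km: 1927 / 1000 = 1.927 km
Temperature increase = gradient * depth_km = 21.8 * 1.927 = 42.01 C
Temperature at depth = T_surface + delta_T = 11.9 + 42.01
T = 53.91 C

53.91


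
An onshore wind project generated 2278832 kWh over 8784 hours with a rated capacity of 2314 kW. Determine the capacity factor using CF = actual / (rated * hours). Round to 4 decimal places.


Capacity factor = actual output / maximum possible output
Maximum possible = rated * hours = 2314 * 8784 = 20326176 kWh
CF = 2278832 / 20326176
CF = 0.1121

0.1121


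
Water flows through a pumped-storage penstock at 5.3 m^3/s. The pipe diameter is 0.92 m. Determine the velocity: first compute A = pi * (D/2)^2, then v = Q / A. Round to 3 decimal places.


Compute pipe cross-sectional area:
  A = pi * (D/2)^2 = pi * (0.92/2)^2 = 0.6648 m^2
Calculate velocity:
  v = Q / A = 5.3 / 0.6648
  v = 7.973 m/s

7.973


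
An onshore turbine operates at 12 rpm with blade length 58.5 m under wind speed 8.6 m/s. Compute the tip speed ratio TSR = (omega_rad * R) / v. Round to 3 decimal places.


Convert rotational speed to rad/s:
  omega = 12 * 2 * pi / 60 = 1.2566 rad/s
Compute tip speed:
  v_tip = omega * R = 1.2566 * 58.5 = 73.513 m/s
Tip speed ratio:
  TSR = v_tip / v_wind = 73.513 / 8.6 = 8.548

8.548


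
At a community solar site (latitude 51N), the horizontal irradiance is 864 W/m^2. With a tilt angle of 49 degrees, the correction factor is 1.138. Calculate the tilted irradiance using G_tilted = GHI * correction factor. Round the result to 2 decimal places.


Identify the given values:
  GHI = 864 W/m^2, tilt correction factor = 1.138
Apply the formula G_tilted = GHI * factor:
  G_tilted = 864 * 1.138
  G_tilted = 983.23 W/m^2

983.23


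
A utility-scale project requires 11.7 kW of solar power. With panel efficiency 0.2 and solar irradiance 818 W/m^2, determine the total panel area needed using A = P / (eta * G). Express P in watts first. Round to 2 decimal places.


Convert target power to watts: P = 11.7 * 1000 = 11700.0 W
Compute denominator: eta * G = 0.2 * 818 = 163.6
Required area A = P / (eta * G) = 11700.0 / 163.6
A = 71.52 m^2

71.52


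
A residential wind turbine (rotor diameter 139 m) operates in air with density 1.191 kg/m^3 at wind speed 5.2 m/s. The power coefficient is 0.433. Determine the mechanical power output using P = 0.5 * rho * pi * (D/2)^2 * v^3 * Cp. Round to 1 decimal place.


Step 1 -- Compute swept area:
  A = pi * (D/2)^2 = pi * (139/2)^2 = 15174.68 m^2
Step 2 -- Apply wind power equation:
  P = 0.5 * rho * A * v^3 * Cp
  v^3 = 5.2^3 = 140.608
  P = 0.5 * 1.191 * 15174.68 * 140.608 * 0.433
  P = 550172.9 W

550172.9


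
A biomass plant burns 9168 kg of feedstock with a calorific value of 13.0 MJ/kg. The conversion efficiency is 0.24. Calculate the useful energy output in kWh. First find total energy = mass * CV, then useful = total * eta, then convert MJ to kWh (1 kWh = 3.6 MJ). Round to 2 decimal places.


Total energy = mass * CV = 9168 * 13.0 = 119184.0 MJ
Useful energy = total * eta = 119184.0 * 0.24 = 28604.16 MJ
Convert to kWh: 28604.16 / 3.6
Useful energy = 7945.60 kWh

7945.60


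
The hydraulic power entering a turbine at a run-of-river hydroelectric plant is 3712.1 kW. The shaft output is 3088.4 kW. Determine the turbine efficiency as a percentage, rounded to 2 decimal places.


Turbine efficiency = (output power / input power) * 100
eta = (3088.4 / 3712.1) * 100
eta = 83.20%

83.20


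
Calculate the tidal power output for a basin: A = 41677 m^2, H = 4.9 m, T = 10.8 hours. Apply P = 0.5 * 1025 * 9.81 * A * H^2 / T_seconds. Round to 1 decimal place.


Convert period to seconds: T = 10.8 * 3600 = 38880.0 s
H^2 = 4.9^2 = 24.01
P = 0.5 * rho * g * A * H^2 / T
P = 0.5 * 1025 * 9.81 * 41677 * 24.01 / 38880.0
P = 129397.3 W

129397.3


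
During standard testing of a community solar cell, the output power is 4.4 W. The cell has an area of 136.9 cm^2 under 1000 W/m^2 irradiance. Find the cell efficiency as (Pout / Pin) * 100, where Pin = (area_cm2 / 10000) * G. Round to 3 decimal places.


First compute the input power:
  Pin = area_cm2 / 10000 * G = 136.9 / 10000 * 1000 = 13.69 W
Then compute efficiency:
  Efficiency = (Pout / Pin) * 100 = (4.4 / 13.69) * 100
  Efficiency = 32.140%

32.140


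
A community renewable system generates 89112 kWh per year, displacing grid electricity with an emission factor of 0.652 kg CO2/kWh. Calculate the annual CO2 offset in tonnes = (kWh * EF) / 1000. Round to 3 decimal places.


CO2 offset in kg = generation * emission_factor
CO2 offset = 89112 * 0.652 = 58101.02 kg
Convert to tonnes:
  CO2 offset = 58101.02 / 1000 = 58.101 tonnes

58.101


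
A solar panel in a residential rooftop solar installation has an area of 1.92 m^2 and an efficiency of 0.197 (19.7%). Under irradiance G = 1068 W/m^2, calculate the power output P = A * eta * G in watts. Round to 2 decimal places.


Use the solar power formula P = A * eta * G.
Given: A = 1.92 m^2, eta = 0.197, G = 1068 W/m^2
P = 1.92 * 0.197 * 1068
P = 403.96 W

403.96


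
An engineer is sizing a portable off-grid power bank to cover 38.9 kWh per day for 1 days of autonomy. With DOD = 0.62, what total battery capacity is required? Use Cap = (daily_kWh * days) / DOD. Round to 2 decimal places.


Total energy needed = daily * days = 38.9 * 1 = 38.9 kWh
Account for depth of discharge:
  Cap = total_energy / DOD = 38.9 / 0.62
  Cap = 62.74 kWh

62.74


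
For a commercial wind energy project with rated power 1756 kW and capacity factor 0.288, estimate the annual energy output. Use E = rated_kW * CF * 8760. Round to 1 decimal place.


Annual energy = rated_kW * capacity_factor * hours_per_year
Given: P_rated = 1756 kW, CF = 0.288, hours = 8760
E = 1756 * 0.288 * 8760
E = 4430177.3 kWh

4430177.3


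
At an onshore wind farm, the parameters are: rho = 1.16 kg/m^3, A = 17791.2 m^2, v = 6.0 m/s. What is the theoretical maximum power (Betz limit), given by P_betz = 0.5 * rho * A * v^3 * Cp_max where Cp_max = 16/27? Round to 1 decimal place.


The Betz coefficient Cp_max = 16/27 = 0.5926
v^3 = 6.0^3 = 216.0
P_betz = 0.5 * rho * A * v^3 * Cp_max
P_betz = 0.5 * 1.16 * 17791.2 * 216.0 * 0.5926
P_betz = 1320818.7 W

1320818.7


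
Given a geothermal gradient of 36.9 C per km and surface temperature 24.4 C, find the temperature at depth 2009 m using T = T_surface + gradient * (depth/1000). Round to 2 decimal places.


Convert depth to km: 2009 / 1000 = 2.009 km
Temperature increase = gradient * depth_km = 36.9 * 2.009 = 74.13 C
Temperature at depth = T_surface + delta_T = 24.4 + 74.13
T = 98.53 C

98.53


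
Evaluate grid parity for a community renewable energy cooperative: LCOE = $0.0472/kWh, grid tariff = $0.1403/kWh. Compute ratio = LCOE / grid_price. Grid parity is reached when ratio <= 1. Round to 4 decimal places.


Compare LCOE to grid price:
  LCOE = $0.0472/kWh, Grid price = $0.1403/kWh
  Ratio = LCOE / grid_price = 0.0472 / 0.1403 = 0.3364
  Grid parity achieved (ratio <= 1)? yes

0.3364


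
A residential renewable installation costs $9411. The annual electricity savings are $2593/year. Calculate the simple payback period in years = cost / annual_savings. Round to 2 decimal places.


Simple payback period = initial cost / annual savings
Payback = 9411 / 2593
Payback = 3.63 years

3.63


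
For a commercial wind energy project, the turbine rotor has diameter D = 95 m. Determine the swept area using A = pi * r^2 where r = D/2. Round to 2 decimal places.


Compute the rotor radius:
  r = D / 2 = 95 / 2 = 47.5 m
Calculate swept area:
  A = pi * r^2 = pi * 47.5^2
  A = 7088.22 m^2

7088.22


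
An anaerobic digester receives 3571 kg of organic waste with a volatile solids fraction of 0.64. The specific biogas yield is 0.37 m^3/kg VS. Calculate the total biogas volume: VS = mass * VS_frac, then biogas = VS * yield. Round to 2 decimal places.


Compute volatile solids:
  VS = mass * VS_fraction = 3571 * 0.64 = 2285.44 kg
Calculate biogas volume:
  Biogas = VS * specific_yield = 2285.44 * 0.37
  Biogas = 845.61 m^3

845.61


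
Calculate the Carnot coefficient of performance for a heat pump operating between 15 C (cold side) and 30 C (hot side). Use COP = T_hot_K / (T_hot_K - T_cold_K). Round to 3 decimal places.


Convert to Kelvin:
  T_hot = 30 + 273.15 = 303.15 K
  T_cold = 15 + 273.15 = 288.15 K
Apply Carnot COP formula:
  COP = T_hot_K / (T_hot_K - T_cold_K) = 303.15 / 15.0
  COP = 20.210

20.210


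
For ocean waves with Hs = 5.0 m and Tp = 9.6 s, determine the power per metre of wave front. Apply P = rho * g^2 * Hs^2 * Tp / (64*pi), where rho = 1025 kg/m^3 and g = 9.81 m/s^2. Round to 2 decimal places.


Apply wave power formula:
  g^2 = 9.81^2 = 96.2361
  Hs^2 = 5.0^2 = 25.0
  Numerator = rho * g^2 * Hs^2 * Tp = 1025 * 96.2361 * 25.0 * 9.6 = 23674080.6
  Denominator = 64 * pi = 201.0619
  P = 23674080.6 / 201.0619 = 117745.22 W/m

117745.22


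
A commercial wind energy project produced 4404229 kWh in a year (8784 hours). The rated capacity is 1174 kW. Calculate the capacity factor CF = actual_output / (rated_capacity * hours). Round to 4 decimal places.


Capacity factor = actual output / maximum possible output
Maximum possible = rated * hours = 1174 * 8784 = 10312416 kWh
CF = 4404229 / 10312416
CF = 0.4271

0.4271


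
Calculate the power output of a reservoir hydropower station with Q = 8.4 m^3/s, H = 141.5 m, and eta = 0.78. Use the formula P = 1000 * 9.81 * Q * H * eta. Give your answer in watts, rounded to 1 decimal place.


Apply the hydropower formula P = rho * g * Q * H * eta
rho * g = 1000 * 9.81 = 9810.0
P = 9810.0 * 8.4 * 141.5 * 0.78
P = 9094929.5 W

9094929.5


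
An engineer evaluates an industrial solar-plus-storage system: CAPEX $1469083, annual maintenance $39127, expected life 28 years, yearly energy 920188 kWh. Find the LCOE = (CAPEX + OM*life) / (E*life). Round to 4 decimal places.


Total cost = CAPEX + OM * lifetime = 1469083 + 39127 * 28 = 1469083 + 1095556 = 2564639
Total generation = annual * lifetime = 920188 * 28 = 25765264 kWh
LCOE = 2564639 / 25765264
LCOE = 0.0995 $/kWh

0.0995


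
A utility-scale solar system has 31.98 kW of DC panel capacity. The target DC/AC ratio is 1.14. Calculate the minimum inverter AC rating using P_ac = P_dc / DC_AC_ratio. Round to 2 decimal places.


The inverter AC capacity is determined by the DC/AC ratio.
Given: P_dc = 31.98 kW, DC/AC ratio = 1.14
P_ac = P_dc / ratio = 31.98 / 1.14
P_ac = 28.05 kW

28.05


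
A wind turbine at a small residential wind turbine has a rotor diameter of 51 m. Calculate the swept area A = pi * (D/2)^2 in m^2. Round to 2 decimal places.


Compute the rotor radius:
  r = D / 2 = 51 / 2 = 25.5 m
Calculate swept area:
  A = pi * r^2 = pi * 25.5^2
  A = 2042.82 m^2

2042.82


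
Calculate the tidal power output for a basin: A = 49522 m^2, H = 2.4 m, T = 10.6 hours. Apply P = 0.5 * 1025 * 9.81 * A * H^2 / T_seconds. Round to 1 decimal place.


Convert period to seconds: T = 10.6 * 3600 = 38160.0 s
H^2 = 2.4^2 = 5.76
P = 0.5 * rho * g * A * H^2 / T
P = 0.5 * 1025 * 9.81 * 49522 * 5.76 / 38160.0
P = 37581.6 W

37581.6


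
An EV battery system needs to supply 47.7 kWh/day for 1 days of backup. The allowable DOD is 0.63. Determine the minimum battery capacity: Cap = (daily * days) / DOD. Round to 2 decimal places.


Total energy needed = daily * days = 47.7 * 1 = 47.7 kWh
Account for depth of discharge:
  Cap = total_energy / DOD = 47.7 / 0.63
  Cap = 75.71 kWh

75.71


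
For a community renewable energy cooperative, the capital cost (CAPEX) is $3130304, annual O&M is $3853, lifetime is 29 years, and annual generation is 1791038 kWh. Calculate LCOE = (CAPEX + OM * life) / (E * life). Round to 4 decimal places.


Total cost = CAPEX + OM * lifetime = 3130304 + 3853 * 29 = 3130304 + 111737 = 3242041
Total generation = annual * lifetime = 1791038 * 29 = 51940102 kWh
LCOE = 3242041 / 51940102
LCOE = 0.0624 $/kWh

0.0624


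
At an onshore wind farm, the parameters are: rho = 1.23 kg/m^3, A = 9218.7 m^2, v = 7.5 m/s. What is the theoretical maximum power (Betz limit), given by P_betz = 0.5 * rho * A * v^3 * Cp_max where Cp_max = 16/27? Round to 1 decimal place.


The Betz coefficient Cp_max = 16/27 = 0.5926
v^3 = 7.5^3 = 421.875
P_betz = 0.5 * rho * A * v^3 * Cp_max
P_betz = 0.5 * 1.23 * 9218.7 * 421.875 * 0.5926
P_betz = 1417375.1 W

1417375.1


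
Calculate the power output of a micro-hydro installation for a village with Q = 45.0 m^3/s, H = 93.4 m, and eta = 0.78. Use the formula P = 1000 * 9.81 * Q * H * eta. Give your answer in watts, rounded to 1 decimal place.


Apply the hydropower formula P = rho * g * Q * H * eta
rho * g = 1000 * 9.81 = 9810.0
P = 9810.0 * 45.0 * 93.4 * 0.78
P = 32160515.4 W

32160515.4


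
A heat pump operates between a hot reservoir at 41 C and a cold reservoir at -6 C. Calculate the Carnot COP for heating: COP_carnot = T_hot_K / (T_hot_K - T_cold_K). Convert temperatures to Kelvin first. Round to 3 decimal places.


Convert to Kelvin:
  T_hot = 41 + 273.15 = 314.15 K
  T_cold = -6 + 273.15 = 267.15 K
Apply Carnot COP formula:
  COP = T_hot_K / (T_hot_K - T_cold_K) = 314.15 / 47.0
  COP = 6.684

6.684


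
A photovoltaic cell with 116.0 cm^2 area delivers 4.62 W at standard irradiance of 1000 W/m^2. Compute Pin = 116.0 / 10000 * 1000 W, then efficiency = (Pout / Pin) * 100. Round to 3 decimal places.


First compute the input power:
  Pin = area_cm2 / 10000 * G = 116.0 / 10000 * 1000 = 11.6 W
Then compute efficiency:
  Efficiency = (Pout / Pin) * 100 = (4.62 / 11.6) * 100
  Efficiency = 39.828%

39.828


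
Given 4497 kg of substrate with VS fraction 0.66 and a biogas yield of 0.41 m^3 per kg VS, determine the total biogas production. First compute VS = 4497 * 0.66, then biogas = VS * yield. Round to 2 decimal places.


Compute volatile solids:
  VS = mass * VS_fraction = 4497 * 0.66 = 2968.02 kg
Calculate biogas volume:
  Biogas = VS * specific_yield = 2968.02 * 0.41
  Biogas = 1216.89 m^3

1216.89


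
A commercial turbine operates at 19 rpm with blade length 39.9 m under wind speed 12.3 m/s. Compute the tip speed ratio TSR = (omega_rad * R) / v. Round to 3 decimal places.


Convert rotational speed to rad/s:
  omega = 19 * 2 * pi / 60 = 1.9897 rad/s
Compute tip speed:
  v_tip = omega * R = 1.9897 * 39.9 = 79.388 m/s
Tip speed ratio:
  TSR = v_tip / v_wind = 79.388 / 12.3 = 6.454

6.454


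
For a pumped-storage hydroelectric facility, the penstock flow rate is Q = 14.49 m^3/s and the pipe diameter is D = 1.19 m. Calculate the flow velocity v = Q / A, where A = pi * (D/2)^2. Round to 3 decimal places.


Compute pipe cross-sectional area:
  A = pi * (D/2)^2 = pi * (1.19/2)^2 = 1.1122 m^2
Calculate velocity:
  v = Q / A = 14.49 / 1.1122
  v = 13.028 m/s

13.028


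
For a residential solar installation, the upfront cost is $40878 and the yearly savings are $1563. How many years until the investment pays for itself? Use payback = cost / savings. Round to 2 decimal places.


Simple payback period = initial cost / annual savings
Payback = 40878 / 1563
Payback = 26.15 years

26.15


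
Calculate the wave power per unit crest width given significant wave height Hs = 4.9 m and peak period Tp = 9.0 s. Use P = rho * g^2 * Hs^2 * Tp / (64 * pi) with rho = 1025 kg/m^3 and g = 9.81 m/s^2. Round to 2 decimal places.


Apply wave power formula:
  g^2 = 9.81^2 = 96.2361
  Hs^2 = 4.9^2 = 24.01
  Numerator = rho * g^2 * Hs^2 * Tp = 1025 * 96.2361 * 24.01 * 9.0 = 21315550.32
  Denominator = 64 * pi = 201.0619
  P = 21315550.32 / 201.0619 = 106014.85 W/m

106014.85


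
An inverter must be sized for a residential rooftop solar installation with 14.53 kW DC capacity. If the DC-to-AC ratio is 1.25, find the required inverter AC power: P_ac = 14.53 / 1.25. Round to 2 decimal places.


The inverter AC capacity is determined by the DC/AC ratio.
Given: P_dc = 14.53 kW, DC/AC ratio = 1.25
P_ac = P_dc / ratio = 14.53 / 1.25
P_ac = 11.62 kW

11.62


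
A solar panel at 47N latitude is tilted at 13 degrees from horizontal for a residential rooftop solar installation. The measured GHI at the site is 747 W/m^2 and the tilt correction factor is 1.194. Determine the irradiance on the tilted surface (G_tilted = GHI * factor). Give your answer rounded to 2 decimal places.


Identify the given values:
  GHI = 747 W/m^2, tilt correction factor = 1.194
Apply the formula G_tilted = GHI * factor:
  G_tilted = 747 * 1.194
  G_tilted = 891.92 W/m^2

891.92


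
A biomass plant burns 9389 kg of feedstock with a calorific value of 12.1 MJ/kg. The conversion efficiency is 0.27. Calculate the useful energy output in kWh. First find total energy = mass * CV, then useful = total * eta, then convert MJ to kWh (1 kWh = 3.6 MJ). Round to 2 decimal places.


Total energy = mass * CV = 9389 * 12.1 = 113606.9 MJ
Useful energy = total * eta = 113606.9 * 0.27 = 30673.86 MJ
Convert to kWh: 30673.86 / 3.6
Useful energy = 8520.52 kWh

8520.52


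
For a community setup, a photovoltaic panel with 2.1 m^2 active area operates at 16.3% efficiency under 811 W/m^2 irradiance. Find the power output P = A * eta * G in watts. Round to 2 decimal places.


Use the solar power formula P = A * eta * G.
Given: A = 2.1 m^2, eta = 0.163, G = 811 W/m^2
P = 2.1 * 0.163 * 811
P = 277.61 W

277.61


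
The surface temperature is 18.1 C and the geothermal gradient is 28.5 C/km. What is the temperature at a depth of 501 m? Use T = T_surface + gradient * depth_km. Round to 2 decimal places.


Convert depth to km: 501 / 1000 = 0.501 km
Temperature increase = gradient * depth_km = 28.5 * 0.501 = 14.28 C
Temperature at depth = T_surface + delta_T = 18.1 + 14.28
T = 32.38 C

32.38


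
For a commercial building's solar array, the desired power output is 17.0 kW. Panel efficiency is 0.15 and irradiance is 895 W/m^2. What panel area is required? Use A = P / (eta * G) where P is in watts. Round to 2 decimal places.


Convert target power to watts: P = 17.0 * 1000 = 17000.0 W
Compute denominator: eta * G = 0.15 * 895 = 134.25
Required area A = P / (eta * G) = 17000.0 / 134.25
A = 126.63 m^2

126.63


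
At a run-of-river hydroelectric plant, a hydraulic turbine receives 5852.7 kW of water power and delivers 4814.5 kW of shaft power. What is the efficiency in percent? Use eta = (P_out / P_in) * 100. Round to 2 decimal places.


Turbine efficiency = (output power / input power) * 100
eta = (4814.5 / 5852.7) * 100
eta = 82.26%

82.26


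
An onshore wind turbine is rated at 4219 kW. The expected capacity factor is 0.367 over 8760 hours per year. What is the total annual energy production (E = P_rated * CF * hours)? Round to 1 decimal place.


Annual energy = rated_kW * capacity_factor * hours_per_year
Given: P_rated = 4219 kW, CF = 0.367, hours = 8760
E = 4219 * 0.367 * 8760
E = 13563747.5 kWh

13563747.5


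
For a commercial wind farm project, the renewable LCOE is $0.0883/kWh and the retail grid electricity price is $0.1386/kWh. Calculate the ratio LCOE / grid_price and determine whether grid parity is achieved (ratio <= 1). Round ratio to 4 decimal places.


Compare LCOE to grid price:
  LCOE = $0.0883/kWh, Grid price = $0.1386/kWh
  Ratio = LCOE / grid_price = 0.0883 / 0.1386 = 0.6371
  Grid parity achieved (ratio <= 1)? yes

0.6371


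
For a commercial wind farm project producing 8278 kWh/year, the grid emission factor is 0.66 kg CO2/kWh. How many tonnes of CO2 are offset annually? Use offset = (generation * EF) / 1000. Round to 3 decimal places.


CO2 offset in kg = generation * emission_factor
CO2 offset = 8278 * 0.66 = 5463.48 kg
Convert to tonnes:
  CO2 offset = 5463.48 / 1000 = 5.463 tonnes

5.463


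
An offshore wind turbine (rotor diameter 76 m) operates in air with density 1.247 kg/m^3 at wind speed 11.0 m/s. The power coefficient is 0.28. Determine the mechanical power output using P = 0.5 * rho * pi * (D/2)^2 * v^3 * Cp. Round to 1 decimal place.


Step 1 -- Compute swept area:
  A = pi * (D/2)^2 = pi * (76/2)^2 = 4536.46 m^2
Step 2 -- Apply wind power equation:
  P = 0.5 * rho * A * v^3 * Cp
  v^3 = 11.0^3 = 1331.0
  P = 0.5 * 1.247 * 4536.46 * 1331.0 * 0.28
  P = 1054118.9 W

1054118.9


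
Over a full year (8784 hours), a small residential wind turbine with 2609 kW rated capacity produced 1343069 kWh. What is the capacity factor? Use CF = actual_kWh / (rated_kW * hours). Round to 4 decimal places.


Capacity factor = actual output / maximum possible output
Maximum possible = rated * hours = 2609 * 8784 = 22917456 kWh
CF = 1343069 / 22917456
CF = 0.0586

0.0586


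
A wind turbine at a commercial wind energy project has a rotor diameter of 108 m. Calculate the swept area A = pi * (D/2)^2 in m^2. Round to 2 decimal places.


Compute the rotor radius:
  r = D / 2 = 108 / 2 = 54.0 m
Calculate swept area:
  A = pi * r^2 = pi * 54.0^2
  A = 9160.88 m^2

9160.88


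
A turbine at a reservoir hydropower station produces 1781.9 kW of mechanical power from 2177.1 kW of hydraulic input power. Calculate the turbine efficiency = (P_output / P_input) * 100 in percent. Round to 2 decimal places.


Turbine efficiency = (output power / input power) * 100
eta = (1781.9 / 2177.1) * 100
eta = 81.85%

81.85


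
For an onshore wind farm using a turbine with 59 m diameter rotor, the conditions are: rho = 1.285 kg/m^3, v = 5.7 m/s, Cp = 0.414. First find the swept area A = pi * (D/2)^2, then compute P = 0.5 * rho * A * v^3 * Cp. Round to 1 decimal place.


Step 1 -- Compute swept area:
  A = pi * (D/2)^2 = pi * (59/2)^2 = 2733.97 m^2
Step 2 -- Apply wind power equation:
  P = 0.5 * rho * A * v^3 * Cp
  v^3 = 5.7^3 = 185.193
  P = 0.5 * 1.285 * 2733.97 * 185.193 * 0.414
  P = 134676.5 W

134676.5


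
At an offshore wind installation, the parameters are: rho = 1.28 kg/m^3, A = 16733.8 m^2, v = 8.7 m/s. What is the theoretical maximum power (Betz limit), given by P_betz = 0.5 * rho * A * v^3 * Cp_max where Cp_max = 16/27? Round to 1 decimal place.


The Betz coefficient Cp_max = 16/27 = 0.5926
v^3 = 8.7^3 = 658.503
P_betz = 0.5 * rho * A * v^3 * Cp_max
P_betz = 0.5 * 1.28 * 16733.8 * 658.503 * 0.5926
P_betz = 4179155.4 W

4179155.4


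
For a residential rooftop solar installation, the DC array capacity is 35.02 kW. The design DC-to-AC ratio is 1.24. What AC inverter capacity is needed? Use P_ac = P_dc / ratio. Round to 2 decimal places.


The inverter AC capacity is determined by the DC/AC ratio.
Given: P_dc = 35.02 kW, DC/AC ratio = 1.24
P_ac = P_dc / ratio = 35.02 / 1.24
P_ac = 28.24 kW

28.24


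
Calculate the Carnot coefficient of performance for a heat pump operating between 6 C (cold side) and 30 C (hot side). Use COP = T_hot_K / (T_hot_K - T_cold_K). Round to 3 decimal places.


Convert to Kelvin:
  T_hot = 30 + 273.15 = 303.15 K
  T_cold = 6 + 273.15 = 279.15 K
Apply Carnot COP formula:
  COP = T_hot_K / (T_hot_K - T_cold_K) = 303.15 / 24.0
  COP = 12.631

12.631


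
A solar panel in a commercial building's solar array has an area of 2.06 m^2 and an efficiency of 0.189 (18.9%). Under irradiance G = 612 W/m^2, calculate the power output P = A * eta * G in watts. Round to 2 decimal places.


Use the solar power formula P = A * eta * G.
Given: A = 2.06 m^2, eta = 0.189, G = 612 W/m^2
P = 2.06 * 0.189 * 612
P = 238.28 W

238.28


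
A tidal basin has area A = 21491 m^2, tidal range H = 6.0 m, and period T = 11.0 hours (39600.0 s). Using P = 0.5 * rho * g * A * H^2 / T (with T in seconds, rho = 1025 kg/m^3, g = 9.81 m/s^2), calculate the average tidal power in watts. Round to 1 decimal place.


Convert period to seconds: T = 11.0 * 3600 = 39600.0 s
H^2 = 6.0^2 = 36.0
P = 0.5 * rho * g * A * H^2 / T
P = 0.5 * 1025 * 9.81 * 21491 * 36.0 / 39600.0
P = 98226.1 W

98226.1


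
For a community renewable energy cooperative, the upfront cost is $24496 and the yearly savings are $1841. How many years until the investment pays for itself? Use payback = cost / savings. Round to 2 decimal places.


Simple payback period = initial cost / annual savings
Payback = 24496 / 1841
Payback = 13.31 years

13.31


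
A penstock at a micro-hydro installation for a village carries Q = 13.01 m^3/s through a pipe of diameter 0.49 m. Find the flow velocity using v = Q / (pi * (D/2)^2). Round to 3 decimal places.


Compute pipe cross-sectional area:
  A = pi * (D/2)^2 = pi * (0.49/2)^2 = 0.1886 m^2
Calculate velocity:
  v = Q / A = 13.01 / 0.1886
  v = 68.991 m/s

68.991


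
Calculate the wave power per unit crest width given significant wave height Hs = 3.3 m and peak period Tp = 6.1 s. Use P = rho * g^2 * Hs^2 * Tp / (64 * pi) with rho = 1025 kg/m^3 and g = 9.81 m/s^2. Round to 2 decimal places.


Apply wave power formula:
  g^2 = 9.81^2 = 96.2361
  Hs^2 = 3.3^2 = 10.89
  Numerator = rho * g^2 * Hs^2 * Tp = 1025 * 96.2361 * 10.89 * 6.1 = 6552689.58
  Denominator = 64 * pi = 201.0619
  P = 6552689.58 / 201.0619 = 32590.40 W/m

32590.40


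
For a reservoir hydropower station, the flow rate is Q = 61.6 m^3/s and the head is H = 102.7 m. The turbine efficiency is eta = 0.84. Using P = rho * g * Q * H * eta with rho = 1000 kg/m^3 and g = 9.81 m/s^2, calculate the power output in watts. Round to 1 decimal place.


Apply the hydropower formula P = rho * g * Q * H * eta
rho * g = 1000 * 9.81 = 9810.0
P = 9810.0 * 61.6 * 102.7 * 0.84
P = 52131407.3 W

52131407.3


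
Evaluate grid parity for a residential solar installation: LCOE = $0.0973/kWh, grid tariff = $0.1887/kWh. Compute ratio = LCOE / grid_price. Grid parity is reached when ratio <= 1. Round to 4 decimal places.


Compare LCOE to grid price:
  LCOE = $0.0973/kWh, Grid price = $0.1887/kWh
  Ratio = LCOE / grid_price = 0.0973 / 0.1887 = 0.5156
  Grid parity achieved (ratio <= 1)? yes

0.5156


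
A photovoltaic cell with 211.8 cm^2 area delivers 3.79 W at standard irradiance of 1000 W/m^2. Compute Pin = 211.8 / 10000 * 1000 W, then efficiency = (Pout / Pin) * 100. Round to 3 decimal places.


First compute the input power:
  Pin = area_cm2 / 10000 * G = 211.8 / 10000 * 1000 = 21.18 W
Then compute efficiency:
  Efficiency = (Pout / Pin) * 100 = (3.79 / 21.18) * 100
  Efficiency = 17.894%

17.894


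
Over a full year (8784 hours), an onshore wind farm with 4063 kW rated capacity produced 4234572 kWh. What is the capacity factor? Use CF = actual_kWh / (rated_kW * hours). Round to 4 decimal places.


Capacity factor = actual output / maximum possible output
Maximum possible = rated * hours = 4063 * 8784 = 35689392 kWh
CF = 4234572 / 35689392
CF = 0.1187

0.1187


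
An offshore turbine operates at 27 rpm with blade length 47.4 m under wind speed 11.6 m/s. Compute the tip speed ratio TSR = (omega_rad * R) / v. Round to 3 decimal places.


Convert rotational speed to rad/s:
  omega = 27 * 2 * pi / 60 = 2.8274 rad/s
Compute tip speed:
  v_tip = omega * R = 2.8274 * 47.4 = 134.02 m/s
Tip speed ratio:
  TSR = v_tip / v_wind = 134.02 / 11.6 = 11.553

11.553


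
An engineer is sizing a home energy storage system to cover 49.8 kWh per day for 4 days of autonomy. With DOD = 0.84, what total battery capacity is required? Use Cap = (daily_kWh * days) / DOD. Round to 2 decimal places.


Total energy needed = daily * days = 49.8 * 4 = 199.2 kWh
Account for depth of discharge:
  Cap = total_energy / DOD = 199.2 / 0.84
  Cap = 237.14 kWh

237.14


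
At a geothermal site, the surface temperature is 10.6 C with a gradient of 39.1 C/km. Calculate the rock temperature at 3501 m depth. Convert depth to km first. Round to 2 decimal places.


Convert depth to km: 3501 / 1000 = 3.501 km
Temperature increase = gradient * depth_km = 39.1 * 3.501 = 136.89 C
Temperature at depth = T_surface + delta_T = 10.6 + 136.89
T = 147.49 C

147.49


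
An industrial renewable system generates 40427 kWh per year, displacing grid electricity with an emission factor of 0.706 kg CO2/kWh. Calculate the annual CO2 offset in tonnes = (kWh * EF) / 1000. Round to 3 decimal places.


CO2 offset in kg = generation * emission_factor
CO2 offset = 40427 * 0.706 = 28541.46 kg
Convert to tonnes:
  CO2 offset = 28541.46 / 1000 = 28.541 tonnes

28.541


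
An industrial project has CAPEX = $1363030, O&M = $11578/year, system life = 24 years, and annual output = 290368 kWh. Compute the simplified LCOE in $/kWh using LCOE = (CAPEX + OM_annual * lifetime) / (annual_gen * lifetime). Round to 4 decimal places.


Total cost = CAPEX + OM * lifetime = 1363030 + 11578 * 24 = 1363030 + 277872 = 1640902
Total generation = annual * lifetime = 290368 * 24 = 6968832 kWh
LCOE = 1640902 / 6968832
LCOE = 0.2355 $/kWh

0.2355


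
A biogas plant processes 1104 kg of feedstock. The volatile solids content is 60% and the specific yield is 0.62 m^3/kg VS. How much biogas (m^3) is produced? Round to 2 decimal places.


Compute volatile solids:
  VS = mass * VS_fraction = 1104 * 0.6 = 662.4 kg
Calculate biogas volume:
  Biogas = VS * specific_yield = 662.4 * 0.62
  Biogas = 410.69 m^3

410.69
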